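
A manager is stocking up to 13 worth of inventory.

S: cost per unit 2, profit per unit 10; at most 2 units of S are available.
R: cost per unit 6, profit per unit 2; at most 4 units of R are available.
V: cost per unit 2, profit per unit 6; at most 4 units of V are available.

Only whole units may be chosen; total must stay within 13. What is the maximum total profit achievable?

S has the best ratio (10/2); taking only S gives at most 2×10 = 20 (stopped by the supply cap of 2).
Mixing does better — 2×S and 4×V: cost 12 ≤ 13, profit 2·10 + 4·6 = 44.

44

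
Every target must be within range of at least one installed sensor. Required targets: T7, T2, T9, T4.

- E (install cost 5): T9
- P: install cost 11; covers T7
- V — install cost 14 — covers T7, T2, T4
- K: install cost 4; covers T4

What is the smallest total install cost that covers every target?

This is an integer covering problem.
The greedy cost-per-new-target heuristic would pick K, E, and V for 23, but a cheaper cover exists.
Choose E and V: together they cover T7, T2, T9, T4 — every target.
Total install cost: 5 + 14 = 19.
No cover costs less than 19.

19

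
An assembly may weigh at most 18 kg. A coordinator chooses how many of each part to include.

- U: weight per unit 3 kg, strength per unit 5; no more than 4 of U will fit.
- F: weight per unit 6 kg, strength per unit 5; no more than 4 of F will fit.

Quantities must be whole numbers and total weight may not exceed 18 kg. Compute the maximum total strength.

25

U has the best ratio (5/3); taking only U gives at most 4×5 = 20 (stopped by the supply cap of 4).
Mixing does better — 4×U and 1×F: weight 18 ≤ 18, strength 4·5 + 1·5 = 25.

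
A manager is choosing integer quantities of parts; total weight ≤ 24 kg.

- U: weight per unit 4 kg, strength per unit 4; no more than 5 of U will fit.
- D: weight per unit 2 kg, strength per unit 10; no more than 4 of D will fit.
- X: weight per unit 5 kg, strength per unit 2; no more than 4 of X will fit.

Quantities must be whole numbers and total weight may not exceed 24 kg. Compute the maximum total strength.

56

This is a bounded integer knapsack.
Take 4×U and 4×D: weight 24 ≤ 24, strength 4·4 + 4·10 = 56.
D has the best ratio (10/2) and is taken to its limit of 4; remaining capacity is filled optimally with the others.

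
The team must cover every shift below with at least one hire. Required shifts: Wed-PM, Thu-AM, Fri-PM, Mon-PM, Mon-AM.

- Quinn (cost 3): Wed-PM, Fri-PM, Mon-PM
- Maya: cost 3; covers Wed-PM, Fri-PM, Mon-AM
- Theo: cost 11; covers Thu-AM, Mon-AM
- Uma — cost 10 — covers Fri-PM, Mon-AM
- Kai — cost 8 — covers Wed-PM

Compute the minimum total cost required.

14

The greedy cost-per-new-shift heuristic would pick Quinn, Maya, and Theo for 17, but a cheaper cover exists.
Choose Quinn and Theo: together they cover Wed-PM, Thu-AM, Fri-PM, Mon-PM, Mon-AM — every shift.
Total cost: 3 + 11 = 14.
No cover costs less than 14.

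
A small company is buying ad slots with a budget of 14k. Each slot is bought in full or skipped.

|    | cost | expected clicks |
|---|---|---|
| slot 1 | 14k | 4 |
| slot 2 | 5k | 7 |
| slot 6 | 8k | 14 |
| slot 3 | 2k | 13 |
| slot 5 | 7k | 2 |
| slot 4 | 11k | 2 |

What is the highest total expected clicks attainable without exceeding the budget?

Allowing fractional choices, the relaxed optimum would be about 32.6, but ad slots are indivisible.
slot 6 + slot 3: cost 8 + 2 = 10 ≤ 14, expected clicks 14 + 13 = 27.
slot 2 + slot 3 + slot 5: cost 5 + 2 + 7 = 14 ≤ 14, expected clicks 7 + 13 + 2 = 22.
slot 2 + slot 6: cost 5 + 8 = 13 ≤ 14, expected clicks 7 + 14 = 21.
Best is slot 6 and slot 3 with total expected clicks 27.

27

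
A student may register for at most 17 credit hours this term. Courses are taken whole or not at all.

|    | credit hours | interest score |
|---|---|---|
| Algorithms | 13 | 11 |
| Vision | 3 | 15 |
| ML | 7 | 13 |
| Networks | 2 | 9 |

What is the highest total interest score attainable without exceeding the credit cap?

This is an integer program with binary decision variables.
Vision + ML: credit hours 3 + 7 = 10 ≤ 17, interest score 15 + 13 = 28.
Vision + ML + Networks: credit hours 3 + 7 + 2 = 12 ≤ 17, interest score 15 + 13 + 9 = 37.
Algorithms + Vision: credit hours 13 + 3 = 16 ≤ 17, interest score 11 + 15 = 26.
Best is Vision, ML, and Networks with total interest score 37.

37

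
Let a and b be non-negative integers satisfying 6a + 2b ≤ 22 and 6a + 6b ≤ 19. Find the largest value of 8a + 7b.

(a,b)=(3,0): 6·3+2·0=18≤22, 6·3+6·0=18≤19, objective 24.
(a,b)=(2,1): 6·2+2·1=14≤22, 6·2+6·1=18≤19, objective 23.
(a,b)=(2,0): 6·2+2·0=12≤22, 6·2+6·0=12≤19, objective 16.
The best lattice point is (3,0), giving 24.

24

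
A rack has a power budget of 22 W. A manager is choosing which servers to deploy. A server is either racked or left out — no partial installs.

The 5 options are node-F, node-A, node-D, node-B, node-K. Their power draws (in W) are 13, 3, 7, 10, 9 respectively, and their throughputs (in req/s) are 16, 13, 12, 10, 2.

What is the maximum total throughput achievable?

Allowing fractional choices, the relaxed optimum would be about 39.8, but servers are indivisible.
node-F + node-A: power draw 13 + 3 = 16 ≤ 22, throughput 16 + 13 = 29.
node-A + node-D + node-B: power draw 3 + 7 + 10 = 20 ≤ 22, throughput 13 + 12 + 10 = 35.
Best is node-A, node-D, and node-B with total throughput 35.

35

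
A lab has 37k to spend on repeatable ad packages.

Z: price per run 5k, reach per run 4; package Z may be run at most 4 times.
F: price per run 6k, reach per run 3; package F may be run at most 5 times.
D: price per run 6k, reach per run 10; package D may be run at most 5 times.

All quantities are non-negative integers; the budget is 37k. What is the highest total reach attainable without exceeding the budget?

54

This is a bounded integer knapsack.
D has the best ratio (10/6); taking only D gives at most 5×10 = 50 (stopped by the supply cap of 5).
Mixing does better — 1×Z and 5×D: price 35 ≤ 37, reach 1·4 + 5·10 = 54.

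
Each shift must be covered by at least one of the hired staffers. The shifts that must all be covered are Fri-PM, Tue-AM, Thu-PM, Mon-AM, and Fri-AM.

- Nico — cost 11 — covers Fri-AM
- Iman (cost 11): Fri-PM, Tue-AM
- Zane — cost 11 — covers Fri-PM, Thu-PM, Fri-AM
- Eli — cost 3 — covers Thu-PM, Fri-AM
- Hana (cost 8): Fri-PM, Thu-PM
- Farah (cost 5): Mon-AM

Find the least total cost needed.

Choose Iman, Eli, and Farah: together they cover Fri-PM, Tue-AM, Thu-PM, Mon-AM, Fri-AM — every shift.
Total cost: 11 + 3 + 5 = 19.
No cover costs less than 19.

19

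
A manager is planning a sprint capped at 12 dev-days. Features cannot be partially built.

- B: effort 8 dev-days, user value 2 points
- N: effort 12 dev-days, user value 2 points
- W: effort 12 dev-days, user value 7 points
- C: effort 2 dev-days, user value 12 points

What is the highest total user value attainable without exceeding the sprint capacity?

Allowing fractional choices, the relaxed optimum would be about 17.8, but features are indivisible.
B + C: effort 8 + 2 = 10 ≤ 12, user value 2 + 12 = 14.
C: effort 2 ≤ 12, user value 12.
W: effort 12 ≤ 12, user value 7.
Best is B and C with total user value 14.

14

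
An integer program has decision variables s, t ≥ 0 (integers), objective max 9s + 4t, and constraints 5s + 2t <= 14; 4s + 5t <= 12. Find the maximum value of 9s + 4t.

18

(s,t)=(2,0): 5·2+2·0=10≤14, 4·2+5·0=8≤12, objective 18.
(s,t)=(1,1): 5·1+2·1=7≤14, 4·1+5·1=9≤12, objective 13.
(s,t)=(1,0): 5·1+2·0=5≤14, 4·1+5·0=4≤12, objective 9.
The best lattice point is (2,0), giving 18.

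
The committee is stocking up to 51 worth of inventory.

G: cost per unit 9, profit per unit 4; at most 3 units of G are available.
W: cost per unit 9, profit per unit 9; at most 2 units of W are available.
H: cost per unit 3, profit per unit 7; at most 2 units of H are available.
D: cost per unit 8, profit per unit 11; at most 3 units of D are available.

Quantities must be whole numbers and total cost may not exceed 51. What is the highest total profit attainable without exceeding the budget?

65

Take 2×W, 2×H, and 3×D: cost 48 ≤ 51, profit 2·9 + 2·7 + 3·11 = 65.
H has the best ratio (7/3) and is taken to its limit of 2; remaining capacity is filled optimally with the others.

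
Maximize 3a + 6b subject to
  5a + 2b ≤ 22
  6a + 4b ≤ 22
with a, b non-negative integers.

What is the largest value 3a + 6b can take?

(a,b)=(0,5): 5·0+2·5=10≤22, 6·0+4·5=20≤22, objective 30.
(a,b)=(1,4): 5·1+2·4=13≤22, 6·1+4·4=22≤22, objective 27.
(a,b)=(0,4): 5·0+2·4=8≤22, 6·0+4·4=16≤22, objective 24.
No feasible integer point exceeds 30.

30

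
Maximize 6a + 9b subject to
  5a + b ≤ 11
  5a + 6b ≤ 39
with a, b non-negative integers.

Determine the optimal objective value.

54

Relaxing integrality, the LP optimum is 58.50 at (a,b) = (0, 6.5), which is not an integer point.
(a,b)=(0,6): 5·0+1·6=6≤11, 5·0+6·6=36≤39, objective 54.
(a,b)=(1,5): 5·1+1·5=10≤11, 5·1+6·5=35≤39, objective 51.
(a,b)=(0,5): 5·0+1·5=5≤11, 5·0+6·5=30≤39, objective 45.
Maximum is 54 at (a,b)=(0,6).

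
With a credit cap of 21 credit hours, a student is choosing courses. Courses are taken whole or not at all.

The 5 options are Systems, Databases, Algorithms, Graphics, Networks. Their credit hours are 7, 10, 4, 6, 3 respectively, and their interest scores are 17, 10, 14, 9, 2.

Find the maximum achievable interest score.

42

Allowing fractional choices, the relaxed optimum would be about 44.0, but courses are indivisible.
Systems + Algorithms + Graphics + Networks: credit hours 7 + 4 + 6 + 3 = 20 ≤ 21, interest score 17 + 14 + 9 + 2 = 42.
Systems + Databases + Algorithms: credit hours 7 + 10 + 4 = 21 ≤ 21, interest score 17 + 10 + 14 = 41.
Best is Systems, Algorithms, Graphics, and Networks with total interest score 42.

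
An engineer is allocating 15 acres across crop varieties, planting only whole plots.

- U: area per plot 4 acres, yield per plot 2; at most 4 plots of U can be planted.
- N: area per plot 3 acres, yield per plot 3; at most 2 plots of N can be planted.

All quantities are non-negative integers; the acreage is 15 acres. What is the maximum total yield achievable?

This is a bounded integer knapsack.
Take 2×U and 2×N: area 14 ≤ 15, yield 2·2 + 2·3 = 10.
N has the best ratio (3/3) and is taken to its limit of 2; remaining capacity is filled optimally with the others.

10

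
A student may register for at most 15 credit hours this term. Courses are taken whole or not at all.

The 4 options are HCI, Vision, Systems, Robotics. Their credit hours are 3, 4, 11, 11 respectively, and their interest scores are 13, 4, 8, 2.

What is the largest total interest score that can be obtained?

Treat it as a binary knapsack problem.
HCI + Systems: credit hours 3 + 11 = 14 ≤ 15, interest score 13 + 8 = 21.
HCI + Robotics: credit hours 3 + 11 = 14 ≤ 15, interest score 13 + 2 = 15.
HCI + Vision: credit hours 3 + 4 = 7 ≤ 15, interest score 13 + 4 = 17.
Best is HCI and Systems with total interest score 21.

21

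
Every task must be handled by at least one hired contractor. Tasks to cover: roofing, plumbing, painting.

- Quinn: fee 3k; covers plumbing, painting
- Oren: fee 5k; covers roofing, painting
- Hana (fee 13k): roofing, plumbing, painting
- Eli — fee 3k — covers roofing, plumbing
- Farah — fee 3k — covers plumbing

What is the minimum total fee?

6

This is a weighted set-cover instance.
Choose Quinn and Eli: together they cover roofing, plumbing, painting — every task.
Total fee: 3 + 3 = 6.
No cover costs less than 6.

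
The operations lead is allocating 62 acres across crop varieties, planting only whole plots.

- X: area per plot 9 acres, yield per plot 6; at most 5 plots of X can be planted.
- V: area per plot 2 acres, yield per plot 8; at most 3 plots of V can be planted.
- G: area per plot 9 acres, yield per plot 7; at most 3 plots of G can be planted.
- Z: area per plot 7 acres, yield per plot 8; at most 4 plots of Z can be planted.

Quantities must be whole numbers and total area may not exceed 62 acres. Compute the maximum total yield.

This is a bounded integer knapsack.
1×X, 3×V, 2×G, and 4×Z: area 61 ≤ 62, yield 1·6 + 3·8 + 2·7 + 4·8 = 76.
3×V, 3×G, and 4×Z: area 61 ≤ 62, yield 3·8 + 3·7 + 4·8 = 77.
Best is 77.

77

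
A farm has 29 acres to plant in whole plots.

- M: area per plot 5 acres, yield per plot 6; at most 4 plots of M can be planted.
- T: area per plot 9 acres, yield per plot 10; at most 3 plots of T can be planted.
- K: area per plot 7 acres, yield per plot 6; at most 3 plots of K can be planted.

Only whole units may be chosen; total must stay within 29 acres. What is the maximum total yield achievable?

Take 4×M and 1×T: area 29 ≤ 29, yield 4·6 + 1·10 = 34.
M has the best ratio (6/5) and is taken to its limit of 4; remaining capacity is filled optimally with the others.

34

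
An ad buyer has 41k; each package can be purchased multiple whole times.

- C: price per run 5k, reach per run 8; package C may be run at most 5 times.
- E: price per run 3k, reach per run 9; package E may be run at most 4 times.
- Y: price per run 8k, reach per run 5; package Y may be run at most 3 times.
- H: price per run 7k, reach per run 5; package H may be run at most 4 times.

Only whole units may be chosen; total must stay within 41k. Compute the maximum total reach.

Take 5×C and 4×E: price 37 ≤ 41, reach 5·8 + 4·9 = 76.
E has the best ratio (9/3) and is taken to its limit of 4; remaining capacity is filled optimally with the others.

76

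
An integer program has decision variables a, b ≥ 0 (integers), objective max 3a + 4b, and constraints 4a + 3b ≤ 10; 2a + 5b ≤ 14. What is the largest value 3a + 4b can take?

Relaxing integrality, the LP optimum is 12.00 at (a,b) = (0.571, 2.57), which is not an integer point.
(a,b)=(1,2): 4·1+3·2=10≤10, 2·1+5·2=12≤14, objective 11.
(a,b)=(0,2): 4·0+3·2=6≤10, 2·0+5·2=10≤14, objective 8.
(a,b)=(1,1): 4·1+3·1=7≤10, 2·1+5·1=7≤14, objective 7.
The best lattice point is (1,2), giving 11.

11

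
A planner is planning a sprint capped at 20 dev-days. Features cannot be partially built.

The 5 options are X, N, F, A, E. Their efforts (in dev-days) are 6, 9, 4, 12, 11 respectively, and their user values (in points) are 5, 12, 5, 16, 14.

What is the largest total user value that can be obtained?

26

This is an integer program with binary decision variables.
Take N and E: effort 9 + 11 = 20 ≤ 20, user value 12 + 14 = 26.
No other feasible combination does better.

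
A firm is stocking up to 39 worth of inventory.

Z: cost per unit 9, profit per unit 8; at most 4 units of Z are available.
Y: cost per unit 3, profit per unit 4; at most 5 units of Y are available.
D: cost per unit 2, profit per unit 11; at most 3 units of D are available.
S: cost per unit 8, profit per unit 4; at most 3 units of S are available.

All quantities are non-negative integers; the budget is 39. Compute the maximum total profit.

D has the best ratio (11/2); taking only D gives at most 3×11 = 33 (stopped by the supply cap of 3).
Mixing does better — 2×Z, 5×Y, and 3×D: cost 39 ≤ 39, profit 2·8 + 5·4 + 3·11 = 69.

69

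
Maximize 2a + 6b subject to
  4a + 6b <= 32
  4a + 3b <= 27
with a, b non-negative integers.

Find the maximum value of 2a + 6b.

The continuous relaxation peaks at (0, 5.33) with value 32.00; rounding to a feasible lattice point costs some objective.
(a,b)=(0,5): 4·0+6·5=30≤32, 4·0+3·5=15≤27, objective 30.
(a,b)=(1,4): 4·1+6·4=28≤32, 4·1+3·4=16≤27, objective 26.
(a,b)=(0,4): 4·0+6·4=24≤32, 4·0+3·4=12≤27, objective 24.
The best lattice point is (0,5), giving 30.

30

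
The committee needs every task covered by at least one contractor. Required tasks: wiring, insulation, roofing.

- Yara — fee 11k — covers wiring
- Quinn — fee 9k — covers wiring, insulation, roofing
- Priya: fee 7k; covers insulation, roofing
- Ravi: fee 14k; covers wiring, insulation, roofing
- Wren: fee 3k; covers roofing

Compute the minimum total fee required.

This is a weighted set-cover instance.
Quinn alone covers wiring, insulation, roofing — every task.
Total fee: 9.
No cover costs less than 9.

9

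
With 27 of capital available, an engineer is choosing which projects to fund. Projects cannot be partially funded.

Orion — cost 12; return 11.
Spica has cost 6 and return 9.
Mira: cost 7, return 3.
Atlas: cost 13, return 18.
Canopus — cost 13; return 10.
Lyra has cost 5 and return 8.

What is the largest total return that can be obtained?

Treat it as a binary knapsack problem.
Allowing fractional choices, the relaxed optimum would be about 37.8, but projects are indivisible.
Spica + Mira + Atlas: cost 6 + 7 + 13 = 26 ≤ 27, return 9 + 3 + 18 = 30.
Spica + Atlas + Lyra: cost 6 + 13 + 5 = 24 ≤ 27, return 9 + 18 + 8 = 35.
Orion + Atlas: cost 12 + 13 = 25 ≤ 27, return 11 + 18 = 29.
Best is Spica, Atlas, and Lyra with total return 35.

35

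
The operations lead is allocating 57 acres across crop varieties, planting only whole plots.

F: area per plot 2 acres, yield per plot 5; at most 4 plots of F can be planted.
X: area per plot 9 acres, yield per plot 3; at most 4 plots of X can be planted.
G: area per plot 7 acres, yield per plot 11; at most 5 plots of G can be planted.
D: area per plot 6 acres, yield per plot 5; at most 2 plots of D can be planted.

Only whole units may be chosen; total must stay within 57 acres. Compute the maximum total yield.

85

4×F, 5×G, and 2×D: area 55 ≤ 57, yield 4·5 + 5·11 + 2·5 = 85.
3×F, 5×G, and 2×D: area 53 ≤ 57, yield 3·5 + 5·11 + 2·5 = 80.
Best is 85.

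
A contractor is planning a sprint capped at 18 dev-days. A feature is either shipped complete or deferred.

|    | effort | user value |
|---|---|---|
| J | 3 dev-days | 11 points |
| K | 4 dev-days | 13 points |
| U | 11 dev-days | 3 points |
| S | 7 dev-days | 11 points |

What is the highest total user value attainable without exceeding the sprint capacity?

Take J, K, and S: effort 3 + 4 + 7 = 14 ≤ 18, user value 11 + 13 + 11 = 35.
No other feasible combination does better.

35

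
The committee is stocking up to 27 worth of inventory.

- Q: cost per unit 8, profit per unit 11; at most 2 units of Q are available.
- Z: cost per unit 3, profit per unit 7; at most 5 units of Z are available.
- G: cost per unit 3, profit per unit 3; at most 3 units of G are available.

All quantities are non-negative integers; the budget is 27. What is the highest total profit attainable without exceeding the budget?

49

Z has the best ratio (7/3); taking only Z gives at most 5×7 = 35 (stopped by the supply cap of 5).
Mixing does better — 1×Q, 5×Z, and 1×G: cost 26 ≤ 27, profit 1·11 + 5·7 + 1·3 = 49.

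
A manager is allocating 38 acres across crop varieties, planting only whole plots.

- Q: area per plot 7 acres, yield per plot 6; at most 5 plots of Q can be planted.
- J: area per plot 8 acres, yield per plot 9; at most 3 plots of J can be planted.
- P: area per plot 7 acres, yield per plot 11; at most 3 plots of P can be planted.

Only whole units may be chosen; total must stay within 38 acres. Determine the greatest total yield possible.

51

Take 2×J and 3×P: area 37 ≤ 38, yield 2·9 + 3·11 = 51.
P has the best ratio (11/7) and is taken to its limit of 3; remaining capacity is filled optimally with the others.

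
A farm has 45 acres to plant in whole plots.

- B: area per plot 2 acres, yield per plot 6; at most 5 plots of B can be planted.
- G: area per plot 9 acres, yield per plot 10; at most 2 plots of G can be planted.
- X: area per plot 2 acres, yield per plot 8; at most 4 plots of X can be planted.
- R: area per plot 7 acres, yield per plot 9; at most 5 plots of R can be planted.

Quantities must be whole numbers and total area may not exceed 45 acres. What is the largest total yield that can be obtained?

92

X has the best ratio (8/2); taking only X gives at most 4×8 = 32 (stopped by the supply cap of 4).
Mixing does better — 4×B, 4×X, and 4×R: area 44 ≤ 45, yield 4·6 + 4·8 + 4·9 = 92.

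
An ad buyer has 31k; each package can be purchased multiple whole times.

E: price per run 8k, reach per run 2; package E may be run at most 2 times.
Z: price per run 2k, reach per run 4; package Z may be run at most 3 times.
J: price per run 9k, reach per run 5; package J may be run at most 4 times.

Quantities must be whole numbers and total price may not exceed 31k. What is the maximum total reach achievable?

3×Z and 2×J: price 24 ≤ 31, reach 3·4 + 2·5 = 22.
2×Z and 3×J: price 31 ≤ 31, reach 2·4 + 3·5 = 23.
Best is 23.

23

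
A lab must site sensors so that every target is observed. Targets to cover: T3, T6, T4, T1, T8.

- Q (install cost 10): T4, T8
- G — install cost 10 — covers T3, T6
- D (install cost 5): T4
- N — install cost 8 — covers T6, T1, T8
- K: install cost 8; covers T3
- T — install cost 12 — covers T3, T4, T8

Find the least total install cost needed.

The greedy cost-per-new-target heuristic would pick N, D, and K for 21, but a cheaper cover exists.
Choose N and T: together they cover T3, T6, T4, T1, T8 — every target.
Total install cost: 8 + 12 = 20.
No cover costs less than 20.

20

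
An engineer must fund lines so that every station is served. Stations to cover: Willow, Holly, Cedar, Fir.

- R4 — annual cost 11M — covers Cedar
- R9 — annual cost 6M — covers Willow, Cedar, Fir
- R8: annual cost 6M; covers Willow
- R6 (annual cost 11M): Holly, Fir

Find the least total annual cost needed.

This is a weighted set-cover instance.
Choose R9 and R6: together they cover Willow, Holly, Cedar, Fir — every station.
Total annual cost: 6 + 11 = 17.
No cover costs less than 17.

17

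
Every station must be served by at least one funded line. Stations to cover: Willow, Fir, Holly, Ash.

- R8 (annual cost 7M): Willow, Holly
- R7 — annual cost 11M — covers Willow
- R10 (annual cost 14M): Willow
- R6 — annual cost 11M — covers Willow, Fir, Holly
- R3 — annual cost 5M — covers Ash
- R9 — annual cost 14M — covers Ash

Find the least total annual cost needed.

16

This is a weighted set-cover instance.
Choose R6 and R3: together they cover Willow, Fir, Holly, Ash — every station.
Total annual cost: 11 + 5 = 16.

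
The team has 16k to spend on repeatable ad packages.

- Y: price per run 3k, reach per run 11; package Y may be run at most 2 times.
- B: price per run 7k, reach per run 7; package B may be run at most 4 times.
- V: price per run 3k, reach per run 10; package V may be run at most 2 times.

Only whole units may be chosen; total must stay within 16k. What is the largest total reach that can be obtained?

42

Y has the best ratio (11/3); taking only Y gives at most 2×11 = 22 (stopped by the supply cap of 2).
Mixing does better — 2×Y and 2×V: price 12 ≤ 16, reach 2·11 + 2·10 = 42.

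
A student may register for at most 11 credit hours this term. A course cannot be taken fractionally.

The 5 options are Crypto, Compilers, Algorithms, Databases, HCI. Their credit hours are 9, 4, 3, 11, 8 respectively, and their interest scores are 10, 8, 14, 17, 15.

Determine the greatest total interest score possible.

29

Algorithms + HCI: credit hours 3 + 8 = 11 ≤ 11, interest score 14 + 15 = 29.
Databases: credit hours 11 ≤ 11, interest score 17.
Compilers + Algorithms: credit hours 4 + 3 = 7 ≤ 11, interest score 8 + 14 = 22.
Best is Algorithms and HCI with total interest score 29.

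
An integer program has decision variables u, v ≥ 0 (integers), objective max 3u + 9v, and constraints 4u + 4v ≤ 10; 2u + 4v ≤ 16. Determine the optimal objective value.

18

(u,v)=(0,2) is feasible, giving 18.
(u,v)=(1,1) is feasible, giving 12.
(u,v)=(0,1) is feasible, giving 9.
Maximum is 18 at (u,v)=(0,2).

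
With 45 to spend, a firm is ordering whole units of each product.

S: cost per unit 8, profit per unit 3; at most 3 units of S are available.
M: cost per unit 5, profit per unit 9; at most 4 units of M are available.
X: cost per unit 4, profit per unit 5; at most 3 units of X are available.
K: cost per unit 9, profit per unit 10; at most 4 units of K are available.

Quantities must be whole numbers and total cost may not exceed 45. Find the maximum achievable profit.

62

This is a bounded integer knapsack.
3×M, 3×X, and 2×K: cost 45 ≤ 45, profit 3·9 + 3·5 + 2·10 = 62.
4×M, 1×X, and 2×K: cost 42 ≤ 45, profit 4·9 + 1·5 + 2·10 = 61.
Best is 62.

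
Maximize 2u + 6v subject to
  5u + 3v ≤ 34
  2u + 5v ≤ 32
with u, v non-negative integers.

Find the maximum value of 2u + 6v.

(u,v)=(1,6): 5·1+3·6=23≤34, 2·1+5·6=32≤32, objective 38.
(u,v)=(0,6): 5·0+3·6=18≤34, 2·0+5·6=30≤32, objective 36.
(u,v)=(2,5): 5·2+3·5=25≤34, 2·2+5·5=29≤32, objective 34.
The best lattice point is (1,6), giving 38.

38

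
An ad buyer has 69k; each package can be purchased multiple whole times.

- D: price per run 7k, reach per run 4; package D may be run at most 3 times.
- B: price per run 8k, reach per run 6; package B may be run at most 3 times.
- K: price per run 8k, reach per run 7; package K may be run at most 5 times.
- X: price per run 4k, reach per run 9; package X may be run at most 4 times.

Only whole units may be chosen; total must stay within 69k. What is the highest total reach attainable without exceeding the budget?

77

1×B, 5×K, and 4×X: price 64 ≤ 69, reach 1·6 + 5·7 + 4·9 = 77.
2×B, 4×K, and 4×X: price 64 ≤ 69, reach 2·6 + 4·7 + 4·9 = 76.
Best is 77.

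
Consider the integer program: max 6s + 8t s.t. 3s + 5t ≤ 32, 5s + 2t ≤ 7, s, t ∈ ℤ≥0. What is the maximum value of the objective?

24

The continuous relaxation peaks at (0, 3.5) with value 28.00; rounding to a feasible lattice point costs some objective.
(s,t)=(0,3) is feasible, giving 24.
(s,t)=(0,2) is feasible, giving 16.
No feasible integer point exceeds 24.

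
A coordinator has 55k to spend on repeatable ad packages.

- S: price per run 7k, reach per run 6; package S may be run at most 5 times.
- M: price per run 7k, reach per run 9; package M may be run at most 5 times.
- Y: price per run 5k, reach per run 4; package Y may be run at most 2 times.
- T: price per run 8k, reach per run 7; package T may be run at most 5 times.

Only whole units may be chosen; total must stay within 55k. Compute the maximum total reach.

62

This is a bounded integer knapsack.
M has the best ratio (9/7); taking only M gives at most 5×9 = 45 (stopped by the supply cap of 5).
Mixing does better — 1×S, 5×M, 1×Y, and 1×T: price 55 ≤ 55, reach 1·6 + 5·9 + 1·4 + 1·7 = 62.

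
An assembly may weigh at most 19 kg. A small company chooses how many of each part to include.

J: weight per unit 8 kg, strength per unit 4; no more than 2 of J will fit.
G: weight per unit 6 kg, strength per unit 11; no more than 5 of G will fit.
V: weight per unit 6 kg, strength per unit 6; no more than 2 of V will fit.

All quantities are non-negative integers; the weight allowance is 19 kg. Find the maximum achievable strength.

Take 3×G: weight 18 ≤ 19, strength 3·11 = 33.
No other integer combination yields more.

33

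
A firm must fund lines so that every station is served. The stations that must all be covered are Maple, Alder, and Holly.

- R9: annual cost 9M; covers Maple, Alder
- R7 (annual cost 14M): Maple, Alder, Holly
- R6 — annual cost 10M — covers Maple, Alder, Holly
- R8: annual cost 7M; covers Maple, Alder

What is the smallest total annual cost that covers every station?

This is a weighted set-cover instance.
R6 alone covers Maple, Alder, Holly — every station.
Total annual cost: 10.
No cover costs less than 10.

10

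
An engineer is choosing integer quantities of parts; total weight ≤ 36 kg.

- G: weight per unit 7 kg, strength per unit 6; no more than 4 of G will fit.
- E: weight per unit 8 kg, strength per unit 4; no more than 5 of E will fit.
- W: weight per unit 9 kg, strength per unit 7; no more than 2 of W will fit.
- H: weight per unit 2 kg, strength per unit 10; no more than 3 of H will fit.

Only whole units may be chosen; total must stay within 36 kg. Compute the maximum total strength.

55

This is a bounded integer knapsack.
3×G, 1×W, and 3×H: weight 36 ≤ 36, strength 3·6 + 1·7 + 3·10 = 55.
4×G and 3×H: weight 34 ≤ 36, strength 4·6 + 3·10 = 54.
Best is 55.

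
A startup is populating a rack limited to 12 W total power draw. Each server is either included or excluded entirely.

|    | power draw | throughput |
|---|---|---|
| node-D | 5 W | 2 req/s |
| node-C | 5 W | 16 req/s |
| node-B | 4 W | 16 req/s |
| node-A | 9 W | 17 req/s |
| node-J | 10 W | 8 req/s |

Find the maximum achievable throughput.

Allowing fractional choices, the relaxed optimum would be about 37.7, but servers are indivisible.
node-C + node-B: power draw 5 + 4 = 9 ≤ 12, throughput 16 + 16 = 32.
node-D + node-B: power draw 5 + 4 = 9 ≤ 12, throughput 2 + 16 = 18.
Best is node-C and node-B with total throughput 32.

32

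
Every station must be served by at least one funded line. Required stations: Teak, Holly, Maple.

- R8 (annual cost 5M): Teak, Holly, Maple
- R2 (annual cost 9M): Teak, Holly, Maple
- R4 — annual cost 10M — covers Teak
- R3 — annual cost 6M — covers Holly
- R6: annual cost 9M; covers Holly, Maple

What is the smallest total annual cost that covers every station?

R8 alone covers Teak, Holly, Maple — every station.
Total annual cost: 5.

5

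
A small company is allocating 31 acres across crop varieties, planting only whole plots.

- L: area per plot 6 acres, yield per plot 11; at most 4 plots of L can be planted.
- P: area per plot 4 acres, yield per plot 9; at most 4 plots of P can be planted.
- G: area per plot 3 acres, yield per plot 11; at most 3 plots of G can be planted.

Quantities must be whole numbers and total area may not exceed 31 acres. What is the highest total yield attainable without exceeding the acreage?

G has the best ratio (11/3); taking only G gives at most 3×11 = 33 (stopped by the supply cap of 3).
Mixing does better — 1×L, 4×P, and 3×G: area 31 ≤ 31, yield 1·11 + 4·9 + 3·11 = 80.

80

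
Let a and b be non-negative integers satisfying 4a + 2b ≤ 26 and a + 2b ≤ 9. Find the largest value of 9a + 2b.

56

(a,b)=(6,1) is feasible, giving 56.
(a,b)=(6,0) is feasible, giving 54.
(a,b)=(5,2) is feasible, giving 49.
(a,b)=(5,1) is feasible, giving 47.
No feasible integer point exceeds 56.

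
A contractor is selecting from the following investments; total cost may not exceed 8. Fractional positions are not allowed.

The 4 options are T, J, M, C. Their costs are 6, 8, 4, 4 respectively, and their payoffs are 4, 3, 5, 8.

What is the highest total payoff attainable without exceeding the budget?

Take M and C: cost 4 + 4 = 8 ≤ 8, payoff 5 + 8 = 13.
No other feasible combination does better.

13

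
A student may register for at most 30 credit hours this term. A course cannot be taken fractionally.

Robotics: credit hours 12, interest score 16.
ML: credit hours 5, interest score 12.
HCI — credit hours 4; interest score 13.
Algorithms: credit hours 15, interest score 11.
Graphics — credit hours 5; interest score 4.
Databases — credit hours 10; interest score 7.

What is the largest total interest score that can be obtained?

This is a 0-1 knapsack instance.
Allowing fractional choices, the relaxed optimum would be about 47.9, but courses are indivisible.
ML + HCI + Algorithms + Graphics: credit hours 5 + 4 + 15 + 5 = 29 ≤ 30, interest score 12 + 13 + 11 + 4 = 40.
Robotics + ML + HCI + Graphics: credit hours 12 + 5 + 4 + 5 = 26 ≤ 30, interest score 16 + 12 + 13 + 4 = 45.
Robotics + ML + HCI: credit hours 12 + 5 + 4 = 21 ≤ 30, interest score 16 + 12 + 13 = 41.
Best is Robotics, ML, HCI, and Graphics with total interest score 45.

45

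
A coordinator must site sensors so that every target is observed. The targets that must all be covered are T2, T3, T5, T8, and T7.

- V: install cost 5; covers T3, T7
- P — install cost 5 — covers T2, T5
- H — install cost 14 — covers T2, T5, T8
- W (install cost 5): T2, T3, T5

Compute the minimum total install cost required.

19

The greedy cost-per-new-target heuristic would pick W, V, and H for 24, but a cheaper cover exists.
Choose V and H: together they cover T2, T3, T5, T8, T7 — every target.
Total install cost: 5 + 14 = 19.
No cover costs less than 19.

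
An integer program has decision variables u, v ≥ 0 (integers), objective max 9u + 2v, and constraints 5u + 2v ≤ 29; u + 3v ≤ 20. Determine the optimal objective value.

(u,v)=(5,2): 5·5+2·2=29≤29, 1·5+3·2=11≤20, objective 49.
(u,v)=(5,1): 5·5+2·1=27≤29, 1·5+3·1=8≤20, objective 47.
(u,v)=(5,0): 5·5+2·0=25≤29, 1·5+3·0=5≤20, objective 45.
(u,v)=(4,3): 5·4+2·3=26≤29, 1·4+3·3=13≤20, objective 42.
The best lattice point is (5,2), giving 49.

49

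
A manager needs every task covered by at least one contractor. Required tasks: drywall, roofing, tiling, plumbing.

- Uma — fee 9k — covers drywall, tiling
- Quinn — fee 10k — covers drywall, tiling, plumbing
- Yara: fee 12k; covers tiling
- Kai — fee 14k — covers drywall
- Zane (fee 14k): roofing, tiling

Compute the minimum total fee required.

24

Choose Quinn and Zane: together they cover drywall, roofing, tiling, plumbing — every task.
Total fee: 10 + 14 = 24.
No cover costs less than 24.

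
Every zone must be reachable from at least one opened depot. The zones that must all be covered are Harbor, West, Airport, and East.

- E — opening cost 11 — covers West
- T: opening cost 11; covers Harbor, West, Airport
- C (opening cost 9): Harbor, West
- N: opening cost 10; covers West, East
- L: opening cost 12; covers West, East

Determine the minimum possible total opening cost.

Choose T and N: together they cover Harbor, West, Airport, East — every zone.
Total opening cost: 11 + 10 = 21.

21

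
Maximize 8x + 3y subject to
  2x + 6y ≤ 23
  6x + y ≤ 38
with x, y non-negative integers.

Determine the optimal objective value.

(x,y)=(6,1): 2·6+6·1=18≤23, 6·6+1·1=37≤38, objective 51.
(x,y)=(6,0): 2·6+6·0=12≤23, 6·6+1·0=36≤38, objective 48.
(x,y)=(5,2): 2·5+6·2=22≤23, 6·5+1·2=32≤38, objective 46.
No feasible integer point exceeds 51.

51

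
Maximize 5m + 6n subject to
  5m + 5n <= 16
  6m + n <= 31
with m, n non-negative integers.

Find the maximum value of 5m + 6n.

(m,n)=(0,3) is feasible, giving 18.
(m,n)=(1,2) is feasible, giving 17.
The best lattice point is (0,3), giving 18.

18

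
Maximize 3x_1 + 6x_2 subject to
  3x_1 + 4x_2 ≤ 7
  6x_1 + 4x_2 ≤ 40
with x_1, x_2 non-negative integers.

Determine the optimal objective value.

Relaxing integrality, the LP optimum is 10.50 at (x_1,x_2) = (0, 1.75), which is not an integer point.
(x_1,x_2)=(1,1): 3·1+4·1=7≤7, 6·1+4·1=10≤40, objective 9.
(x_1,x_2)=(0,1): 3·0+4·1=4≤7, 6·0+4·1=4≤40, objective 6.
(x_1,x_2)=(2,0): 3·2+4·0=6≤7, 6·2+4·0=12≤40, objective 6.
The best lattice point is (1,1), giving 9.

9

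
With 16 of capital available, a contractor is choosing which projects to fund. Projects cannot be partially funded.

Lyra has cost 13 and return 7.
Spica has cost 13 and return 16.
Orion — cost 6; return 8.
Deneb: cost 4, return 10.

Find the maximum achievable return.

18

Allowing fractional choices, the relaxed optimum would be about 25.4, but projects are indivisible.
Orion + Deneb: cost 6 + 4 = 10 ≤ 16, return 8 + 10 = 18.
Spica: cost 13 ≤ 16, return 16.
Best is Orion and Deneb with total return 18.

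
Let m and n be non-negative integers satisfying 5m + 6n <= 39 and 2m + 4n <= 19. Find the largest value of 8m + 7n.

Relaxing integrality, the LP optimum is 62.40 at (m,n) = (7.8, 0), which is not an integer point.
(m,n)=(7,0) is feasible, giving 56.
(m,n)=(6,1) is feasible, giving 55.
(m,n)=(6,0) is feasible, giving 48.
The best lattice point is (7,0), giving 56.

56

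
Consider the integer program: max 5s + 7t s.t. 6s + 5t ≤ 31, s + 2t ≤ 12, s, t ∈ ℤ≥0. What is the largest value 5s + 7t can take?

42

The continuous relaxation peaks at (0.286, 5.86) with value 42.43; rounding to a feasible lattice point costs some objective.
(s,t)=(0,6): 6·0+5·6=30≤31, 1·0+2·6=12≤12, objective 42.
(s,t)=(1,5): 6·1+5·5=31≤31, 1·1+2·5=11≤12, objective 40.
The best lattice point is (0,6), giving 42.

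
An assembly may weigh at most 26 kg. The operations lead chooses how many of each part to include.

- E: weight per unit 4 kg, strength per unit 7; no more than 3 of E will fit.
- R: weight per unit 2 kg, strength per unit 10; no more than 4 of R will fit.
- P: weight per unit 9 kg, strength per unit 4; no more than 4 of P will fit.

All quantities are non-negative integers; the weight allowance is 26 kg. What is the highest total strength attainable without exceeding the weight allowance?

R has the best ratio (10/2); taking only R gives at most 4×10 = 40 (stopped by the supply cap of 4).
Mixing does better — 3×E and 4×R: weight 20 ≤ 26, strength 3·7 + 4·10 = 61.

61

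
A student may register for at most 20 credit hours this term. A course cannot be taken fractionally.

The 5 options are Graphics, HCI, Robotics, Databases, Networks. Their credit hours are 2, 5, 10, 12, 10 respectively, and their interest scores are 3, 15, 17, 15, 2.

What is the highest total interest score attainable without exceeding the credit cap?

35

This is an integer program with binary decision variables.
Take Graphics, HCI, and Robotics: credit hours 2 + 5 + 10 = 17 ≤ 20, interest score 3 + 15 + 17 = 35.
No other feasible combination does better.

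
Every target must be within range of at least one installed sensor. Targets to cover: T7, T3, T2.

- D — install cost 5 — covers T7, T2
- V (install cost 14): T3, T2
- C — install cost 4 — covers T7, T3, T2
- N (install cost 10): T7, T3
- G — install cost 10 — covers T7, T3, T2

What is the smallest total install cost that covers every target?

4

This is an integer covering problem.
C alone covers T7, T3, T2 — every target.
Total install cost: 4.
No cover costs less than 4.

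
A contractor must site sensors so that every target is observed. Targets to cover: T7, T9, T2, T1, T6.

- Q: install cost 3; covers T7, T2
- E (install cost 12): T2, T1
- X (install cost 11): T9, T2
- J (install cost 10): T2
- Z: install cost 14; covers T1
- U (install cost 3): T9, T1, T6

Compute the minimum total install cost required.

6

Choose Q and U: together they cover T7, T9, T2, T1, T6 — every target.
Total install cost: 3 + 3 = 6.
No cover costs less than 6.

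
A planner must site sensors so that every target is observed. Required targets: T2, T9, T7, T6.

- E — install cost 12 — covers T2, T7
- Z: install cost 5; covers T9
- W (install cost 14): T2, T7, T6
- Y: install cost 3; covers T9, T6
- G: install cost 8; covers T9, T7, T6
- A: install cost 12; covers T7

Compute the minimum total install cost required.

Choose E and Y: together they cover T2, T9, T7, T6 — every target.
Total install cost: 12 + 3 = 15.
No cover costs less than 15.

15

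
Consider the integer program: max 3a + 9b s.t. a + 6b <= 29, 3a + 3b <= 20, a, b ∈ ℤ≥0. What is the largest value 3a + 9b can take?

42

The continuous relaxation peaks at (2.2, 4.47) with value 46.80; rounding to a feasible lattice point costs some objective.
(a,b)=(2,4): 1·2+6·4=26≤29, 3·2+3·4=18≤20, objective 42.
(a,b)=(1,4): 1·1+6·4=25≤29, 3·1+3·4=15≤20, objective 39.
(a,b)=(3,3): 1·3+6·3=21≤29, 3·3+3·3=18≤20, objective 36.
No feasible integer point exceeds 42.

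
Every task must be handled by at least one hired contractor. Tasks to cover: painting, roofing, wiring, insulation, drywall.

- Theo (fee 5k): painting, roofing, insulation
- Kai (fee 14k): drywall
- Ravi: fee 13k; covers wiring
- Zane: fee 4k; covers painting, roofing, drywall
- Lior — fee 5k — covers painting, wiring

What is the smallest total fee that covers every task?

14

Choose Theo, Zane, and Lior: together they cover painting, roofing, wiring, insulation, drywall — every task.
Total fee: 5 + 4 + 5 = 14.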